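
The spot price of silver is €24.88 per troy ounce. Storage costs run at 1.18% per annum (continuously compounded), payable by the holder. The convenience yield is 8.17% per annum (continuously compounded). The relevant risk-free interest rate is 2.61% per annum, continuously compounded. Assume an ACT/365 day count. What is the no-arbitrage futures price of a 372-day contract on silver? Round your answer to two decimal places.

€23.79 per troy ounce

Net carry = r + u − y = 0.0261 + 0.0118 − 0.0817 = -0.0438
F = S·e^((r+u−y)T) = 24.88 · e^(-0.0438 × 372/365) = 24.88 · e^-0.044640
= 24.88 × 0.956342 = €23.79 per troy ounce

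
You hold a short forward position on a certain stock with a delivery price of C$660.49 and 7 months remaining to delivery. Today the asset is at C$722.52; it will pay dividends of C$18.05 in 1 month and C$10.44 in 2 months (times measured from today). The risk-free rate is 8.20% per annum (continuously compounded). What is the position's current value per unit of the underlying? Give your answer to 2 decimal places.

-C$64.65

PV(remaining dividends) I = 18.05·e^(−0.0820·1/12) + 10.44·e^(−0.0820·2/12) = 28.2254
Current forward F = (S − I)·e^(rT) = (722.52 − 28.2254)·e^(0.0820·7/12) = 694.2946 × 1.048996 = 728.3123
Value (long) = (F − K)·e^(−rT) = (728.3123 − 660.49) × 0.953293 = 64.6545
Short position value = −(long value) = -C$64.65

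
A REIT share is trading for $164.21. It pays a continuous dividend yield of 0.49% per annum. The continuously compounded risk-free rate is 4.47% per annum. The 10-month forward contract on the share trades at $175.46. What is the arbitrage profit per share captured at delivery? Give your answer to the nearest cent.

$5.71 per share

Fair forward: F* = S·e^(carry·T), with carry = (r − q) = 0.0447 − 0.0049 = 0.0398
F* = 164.21 · e^(0.0398 × 10/12) = 164.21 · e^0.033167 = 164.21 × 1.033723 = $169.7477
Market $175.46 > fair $169.7477: forward overpriced → cash-and-carry (buy spot, short the forward).
At maturity, profit = |F_mkt − F*| = |175.46 − 169.7477| = $5.71 per share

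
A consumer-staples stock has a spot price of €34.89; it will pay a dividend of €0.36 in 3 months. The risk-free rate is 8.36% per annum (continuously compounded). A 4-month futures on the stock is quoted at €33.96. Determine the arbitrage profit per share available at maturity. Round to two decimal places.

€1.55 per share

PV(dividends) I = 0.36·e^(−0.0836·3/12) = 0.3526
Fair futures F* = (S − I)·e^(rT) = (34.89 − 0.3526)·e^0.027867 = 34.5374 × 1.028259 = 35.5134
Market €33.96 < fair 35.5134: forward underpriced → reverse cash-and-carry (short the stock, invest proceeds at r, pay the dividends, go long the forward).
Profit at T = |F_mkt − F*| = |33.96 − 35.5134| = €1.55 per share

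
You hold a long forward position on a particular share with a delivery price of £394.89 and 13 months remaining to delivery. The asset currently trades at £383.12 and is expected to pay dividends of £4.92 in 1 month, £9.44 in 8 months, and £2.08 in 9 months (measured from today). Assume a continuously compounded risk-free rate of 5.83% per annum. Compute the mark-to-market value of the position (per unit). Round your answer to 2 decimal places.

-£3.57

PV(remaining dividends) I = 4.92·e^(−0.0583·1/12) + 9.44·e^(−0.0583·8/12) + 2.08·e^(−0.0583·9/12) = 15.9673
Current forward F = (S − I)·e^(rT) = (383.12 − 15.9673)·e^(0.0583·13/12) = 367.1527 × 1.065195 = 391.0892
Value (long) = (F − K)·e^(−rT) = (391.0892 − 394.89) × 0.938795 = -3.5682
Value = -£3.57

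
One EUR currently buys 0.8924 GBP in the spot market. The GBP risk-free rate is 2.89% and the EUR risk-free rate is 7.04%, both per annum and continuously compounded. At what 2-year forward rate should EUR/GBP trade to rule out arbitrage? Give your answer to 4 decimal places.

0.8213

F = S·e^((r_GBP − r_EUR)T) = 0.8924 · e^((0.0289 − 0.0704) × 2)
= 0.8924 · e^-0.083000 = 0.8924 × 0.920351
F = 0.8213 GBP per EUR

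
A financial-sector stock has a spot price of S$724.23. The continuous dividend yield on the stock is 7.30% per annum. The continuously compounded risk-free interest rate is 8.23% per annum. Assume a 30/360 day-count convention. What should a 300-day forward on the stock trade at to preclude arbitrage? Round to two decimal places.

S$729.86

F = S·e^((r − q)T) = 724.23 · e^((0.0823 − 0.0730) × 300/360)
= 724.23 · e^0.007750 = 724.23 × 1.007780
F = S$729.86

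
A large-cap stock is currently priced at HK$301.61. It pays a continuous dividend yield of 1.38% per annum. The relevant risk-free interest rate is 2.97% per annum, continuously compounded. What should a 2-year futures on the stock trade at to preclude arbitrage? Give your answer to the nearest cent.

HK$311.36

F = S·e^((r − q)T) = 301.61 · e^((0.0297 − 0.0138) × 2)
= 301.61 · e^0.031800 = 301.61 × 1.032311
F = HK$311.36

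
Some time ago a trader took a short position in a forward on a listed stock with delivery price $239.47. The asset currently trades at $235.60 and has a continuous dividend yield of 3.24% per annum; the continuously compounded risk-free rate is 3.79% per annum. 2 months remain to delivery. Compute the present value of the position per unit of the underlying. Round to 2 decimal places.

Current fair forward for the remaining 2 months: F = S·e^((r − q)·T), (r − q) = 0.0379 − 0.0324 = 0.0055
F = 235.60 · e^(0.0055 × 2/12) = 235.60 × 1.000917 = 235.8160
Value of long forward = (F − K)·e^(−rT) = (235.8160 − 239.47) · e^(−0.0379·2/12)
= -3.6540 × 0.993703 = -3.63
Short position value = −(long value) = $3.63

$3.63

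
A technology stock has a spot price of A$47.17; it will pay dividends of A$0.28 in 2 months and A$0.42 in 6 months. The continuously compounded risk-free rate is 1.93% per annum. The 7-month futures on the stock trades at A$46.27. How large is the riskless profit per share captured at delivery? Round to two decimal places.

A$0.73 per share

PV(dividends) I = 0.28·e^(−0.0193·2/12) + 0.42·e^(−0.0193·6/12) = 0.6951
Fair futures F* = (S − I)·e^(rT) = (47.17 − 0.6951)·e^0.011258 = 46.4749 × 1.011322 = 47.0011
Market A$46.27 < fair 47.0011: forward underpriced → reverse cash-and-carry (short the stock, invest proceeds at r, pay the dividends, go long the forward).
Profit at T = |F_mkt − F*| = |46.27 − 47.0011| = A$0.73 per share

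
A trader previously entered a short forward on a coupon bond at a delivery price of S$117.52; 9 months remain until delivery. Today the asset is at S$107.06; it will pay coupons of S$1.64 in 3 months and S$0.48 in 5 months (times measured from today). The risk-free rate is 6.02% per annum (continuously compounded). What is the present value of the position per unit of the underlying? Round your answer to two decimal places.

PV(remaining coupons) I = 1.64·e^(−0.0602·3/12) + 0.48·e^(−0.0602·5/12) = 2.0836
Current forward F = (S − I)·e^(rT) = (107.06 − 2.0836)·e^(0.0602·9/12) = 104.9764 × 1.046185 = 109.8247
Value (long) = (F − K)·e^(−rT) = (109.8247 − 117.52) × 0.955854 = -7.3556
Short position value = −(long value) = S$7.36

S$7.36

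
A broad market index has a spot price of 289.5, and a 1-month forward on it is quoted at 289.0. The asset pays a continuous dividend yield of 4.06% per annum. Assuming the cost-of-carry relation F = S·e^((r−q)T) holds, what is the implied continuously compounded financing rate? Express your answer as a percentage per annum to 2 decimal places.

1.99%

From F = S·e^((r−q)T): (r − q) = ln(F/S)/T
ln(289.0/289.5) = ln(0.998273) = -0.001728
(r − q) = -0.001728 / (1/12) = -0.020736
r = ln(F/S)/T + q = -0.020736 + 0.0406 = 0.019864
r = 1.99%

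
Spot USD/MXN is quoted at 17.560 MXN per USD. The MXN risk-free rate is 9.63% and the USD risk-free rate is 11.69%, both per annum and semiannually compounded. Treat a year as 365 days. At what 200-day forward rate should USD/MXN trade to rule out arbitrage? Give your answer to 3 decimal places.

17.373

By covered interest parity, F = S · (1+r_MXN/2)^(2T) / (1+r_USD/2)^(2T)
= 17.560 × 1.052887 / 1.064231 = 17.560 × 0.989341
F = 17.373 MXN per USD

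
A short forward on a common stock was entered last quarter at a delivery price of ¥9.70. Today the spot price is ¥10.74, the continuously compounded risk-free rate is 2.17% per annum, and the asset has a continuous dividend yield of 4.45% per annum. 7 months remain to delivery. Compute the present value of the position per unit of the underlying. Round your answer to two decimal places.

-¥0.89

Current fair forward for the remaining 7 months: F = S·e^((r − q)·T), (r − q) = 0.0217 − 0.0445 = -0.0228
F = 10.74 · e^(-0.0228 × 7/12) = 10.74 × 0.986788 = 10.5981
Value of long forward = (F − K)·e^(−rT) = (10.5981 − 9.70) · e^(−0.0217·7/12)
= 0.8981 × 0.987421 = 0.89
Short position value = −(long value) = -¥0.89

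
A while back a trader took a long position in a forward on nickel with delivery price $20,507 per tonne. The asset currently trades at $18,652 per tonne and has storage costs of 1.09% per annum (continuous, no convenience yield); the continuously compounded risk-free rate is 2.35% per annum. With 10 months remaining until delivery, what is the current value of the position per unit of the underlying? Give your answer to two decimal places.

Current fair forward for the remaining 10 months: F = S·e^((r + u)·T), (r + u) = 0.0235 + 0.0109 = 0.0344
F = 18652 · e^(0.0344 × 10/12) = 18652 × 1.02908151 = 19194.4283
Value of long forward = (F − K)·e^(−rT) = (19194.4283 − 20507) · e^(−0.0235·10/12)
= -1312.5717 × 0.98060717 = -1287.12

-$1287.12 per tonne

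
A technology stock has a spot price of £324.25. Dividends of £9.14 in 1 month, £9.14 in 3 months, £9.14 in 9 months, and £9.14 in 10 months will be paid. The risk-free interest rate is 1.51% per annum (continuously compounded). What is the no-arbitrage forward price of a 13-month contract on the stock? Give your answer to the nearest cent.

£292.70

PV(dividends) I = 9.14·e^(−0.0151·1/12) + 9.14·e^(−0.0151·3/12) + 9.14·e^(−0.0151·9/12) + 9.14·e^(−0.0151·10/12)
I = 9.1285 + 9.1056 + 9.0371 + 9.0257 = 36.2969
F = (S − I)·e^(rT) = (324.25 − 36.2969) · e^(0.0151·13/12)
= 287.9531 · e^0.016358 = 287.9531 × 1.016493 = £292.70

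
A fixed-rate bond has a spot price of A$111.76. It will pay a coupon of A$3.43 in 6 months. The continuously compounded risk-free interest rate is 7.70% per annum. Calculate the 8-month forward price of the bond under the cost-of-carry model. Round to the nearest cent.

PV(coupons) I = 3.43·e^(−0.0770·6/12)
I = 3.3005
F = (S − I)·e^(rT) = (111.76 − 3.3005) · e^(0.0770·8/12)
= 108.4595 · e^0.051333 = 108.4595 × 1.052673 = A$114.17

A$114.17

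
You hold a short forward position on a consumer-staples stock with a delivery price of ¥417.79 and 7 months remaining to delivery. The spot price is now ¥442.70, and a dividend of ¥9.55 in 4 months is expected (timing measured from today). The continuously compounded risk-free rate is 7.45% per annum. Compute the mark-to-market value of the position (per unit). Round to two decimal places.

-¥33.36

PV(remaining dividends) I = 9.55·e^(−0.0745·4/12) = 9.3158
Current forward F = (S − I)·e^(rT) = (442.70 − 9.3158)·e^(0.0745·7/12) = 433.3842 × 1.044416 = 452.6334
Value (long) = (F − K)·e^(−rT) = (452.6334 − 417.79) × 0.957472 = 33.3616
Short position value = −(long value) = -¥33.36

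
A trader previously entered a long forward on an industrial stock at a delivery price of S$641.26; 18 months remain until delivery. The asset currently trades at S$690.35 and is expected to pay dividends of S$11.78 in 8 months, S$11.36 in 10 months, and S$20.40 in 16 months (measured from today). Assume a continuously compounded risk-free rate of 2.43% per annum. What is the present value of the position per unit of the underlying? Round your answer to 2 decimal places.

S$29.57

PV(remaining dividends) I = 11.78·e^(−0.0243·8/12) + 11.36·e^(−0.0243·10/12) + 20.40·e^(−0.0243·16/12) = 42.4726
Current forward F = (S − I)·e^(rT) = (690.35 − 42.4726)·e^(0.0243·18/12) = 647.8774 × 1.037122 = 671.9279
Value (long) = (F − K)·e^(−rT) = (671.9279 − 641.26) × 0.964206 = 29.5702
Value = S$29.57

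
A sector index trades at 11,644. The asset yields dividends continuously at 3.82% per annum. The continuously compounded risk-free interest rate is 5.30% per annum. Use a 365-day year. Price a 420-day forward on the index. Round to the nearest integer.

F = S·e^((r − q)T) = 11644 · e^((0.0530 − 0.0382) × 420/365)
= 11644 · e^0.017030 = 11644 × 1.017176
F = 11,844

11,844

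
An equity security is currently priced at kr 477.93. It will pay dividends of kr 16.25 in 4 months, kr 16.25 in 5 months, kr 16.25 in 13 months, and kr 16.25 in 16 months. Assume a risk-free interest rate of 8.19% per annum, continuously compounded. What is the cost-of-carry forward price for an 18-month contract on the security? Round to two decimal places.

PV(dividends) I = 16.25·e^(−0.0819·4/12) + 16.25·e^(−0.0819·5/12) + 16.25·e^(−0.0819·13/12) + 16.25·e^(−0.0819·16/12)
I = 15.8124 + 15.7048 + 14.8703 + 14.5690 = 60.9565
F = (S − I)·e^(rT) = (477.93 − 60.9565) · e^(0.0819·18/12)
= 416.9735 · e^0.122850 = 416.9735 × 1.130715 = kr 471.48

kr 471.48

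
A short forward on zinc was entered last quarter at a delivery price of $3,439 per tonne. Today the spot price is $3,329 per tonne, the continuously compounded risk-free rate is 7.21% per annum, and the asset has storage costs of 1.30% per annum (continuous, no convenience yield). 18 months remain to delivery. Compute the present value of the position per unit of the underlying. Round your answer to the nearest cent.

Current fair forward for the remaining 18 months: F = S·e^((r + u)·T), (r + u) = 0.0721 + 0.0130 = 0.0851
F = 3329 · e^(0.0851 × 18/12) = 3329 × 1.13615528 = 3782.2609
Value of long forward = (F − K)·e^(−rT) = (3782.2609 − 3439) · e^(−0.0721·18/12)
= 343.2609 × 0.89749296 = 308.07
Short position value = −(long value) = -$308.07

-$308.07 per tonne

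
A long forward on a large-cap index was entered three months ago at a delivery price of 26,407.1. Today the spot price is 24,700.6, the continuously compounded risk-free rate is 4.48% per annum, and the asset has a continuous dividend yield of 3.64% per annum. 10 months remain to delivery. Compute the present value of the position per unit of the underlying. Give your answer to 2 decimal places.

-1476.81

Current fair forward for the remaining 10 months: F = S·e^((r − q)·T), (r − q) = 0.0448 − 0.0364 = 0.0084
F = 24700.6 · e^(0.0084 × 10/12) = 24700.6 × 1.00702456 = 24874.1108
Value of long forward = (F − K)·e^(−rT) = (24874.1108 − 26407.1) · e^(−0.0448·10/12)
= -1532.9892 × 0.96335496 = -1476.81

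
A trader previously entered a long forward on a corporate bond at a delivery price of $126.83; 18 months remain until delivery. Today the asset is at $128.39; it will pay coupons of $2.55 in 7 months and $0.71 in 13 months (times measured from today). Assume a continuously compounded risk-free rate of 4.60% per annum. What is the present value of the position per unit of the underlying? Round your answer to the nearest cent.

$6.86

PV(remaining coupons) I = 2.55·e^(−0.0460·7/12) + 0.71·e^(−0.0460·13/12) = 3.1580
Current forward F = (S − I)·e^(rT) = (128.39 − 3.1580)·e^(0.0460·18/12) = 125.2320 × 1.071436 = 134.1781
Value (long) = (F − K)·e^(−rT) = (134.1781 − 126.83) × 0.933327 = 6.8582
Value = $6.86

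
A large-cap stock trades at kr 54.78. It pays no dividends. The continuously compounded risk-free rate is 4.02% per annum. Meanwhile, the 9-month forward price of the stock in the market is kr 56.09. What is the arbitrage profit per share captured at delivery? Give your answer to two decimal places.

kr 0.37 per share

Fair forward: F* = S·e^(carry·T), with carry = r = 0.0402
F* = 54.78 · e^(0.0402 × 9/12) = 54.78 · e^0.030150 = 54.78 × 1.030609 = kr 56.4568
Market kr 56.09 < fair kr 56.4568: forward underpriced → reverse cash-and-carry (short spot, go long the forward).
At maturity, profit = |F_mkt − F*| = |56.09 − 56.4568| = kr 0.37 per share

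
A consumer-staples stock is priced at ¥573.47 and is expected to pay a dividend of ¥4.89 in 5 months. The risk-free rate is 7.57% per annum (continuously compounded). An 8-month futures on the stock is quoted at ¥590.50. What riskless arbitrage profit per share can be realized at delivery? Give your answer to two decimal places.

¥7.67 per share

PV(dividends) I = 4.89·e^(−0.0757·5/12) = 4.7382
Fair futures F* = (S − I)·e^(rT) = (573.47 − 4.7382)·e^0.050467 = 568.7318 × 1.051762 = 598.1705
Market ¥590.50 < fair 598.1705: forward underpriced → reverse cash-and-carry (short the stock, invest proceeds at r, pay the dividends, go long the forward).
Profit at T = |F_mkt − F*| = |590.50 − 598.1705| = ¥7.67 per share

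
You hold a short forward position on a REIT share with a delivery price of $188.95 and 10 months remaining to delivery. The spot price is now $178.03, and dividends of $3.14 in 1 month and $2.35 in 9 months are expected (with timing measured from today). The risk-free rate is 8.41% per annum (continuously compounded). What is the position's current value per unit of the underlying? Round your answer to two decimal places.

$3.46

PV(remaining dividends) I = 3.14·e^(−0.0841·1/12) + 2.35·e^(−0.0841·9/12) = 5.3244
Current forward F = (S − I)·e^(rT) = (178.03 − 5.3244)·e^(0.0841·10/12) = 172.7056 × 1.072598 = 185.2437
Value (long) = (F − K)·e^(−rT) = (185.2437 − 188.95) × 0.932316 = -3.4554
Short position value = −(long value) = $3.46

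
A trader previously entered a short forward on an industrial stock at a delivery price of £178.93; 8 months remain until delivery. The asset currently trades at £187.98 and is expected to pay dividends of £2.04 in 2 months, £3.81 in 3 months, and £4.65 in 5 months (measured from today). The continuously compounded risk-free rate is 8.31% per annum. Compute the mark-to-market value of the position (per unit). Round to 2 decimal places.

-£8.46

PV(remaining dividends) I = 2.04·e^(−0.0831·2/12) + 3.81·e^(−0.0831·3/12) + 4.65·e^(−0.0831·5/12) = 10.2354
Current forward F = (S − I)·e^(rT) = (187.98 − 10.2354)·e^(0.0831·8/12) = 177.7446 × 1.056963 = 187.8695
Value (long) = (F − K)·e^(−rT) = (187.8695 − 178.93) × 0.946107 = 8.4577
Short position value = −(long value) = -£8.46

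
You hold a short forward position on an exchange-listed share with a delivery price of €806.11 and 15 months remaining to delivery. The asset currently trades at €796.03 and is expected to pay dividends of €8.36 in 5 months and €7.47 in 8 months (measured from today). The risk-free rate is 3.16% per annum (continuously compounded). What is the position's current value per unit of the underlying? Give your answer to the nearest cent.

-€5.58

PV(remaining dividends) I = 8.36·e^(−0.0316·5/12) + 7.47·e^(−0.0316·8/12) = 15.5649
Current forward F = (S − I)·e^(rT) = (796.03 − 15.5649)·e^(0.0316·15/12) = 780.4651 × 1.040290 = 811.9100
Value (long) = (F − K)·e^(−rT) = (811.9100 − 806.11) × 0.961270 = 5.5754
Short position value = −(long value) = -€5.58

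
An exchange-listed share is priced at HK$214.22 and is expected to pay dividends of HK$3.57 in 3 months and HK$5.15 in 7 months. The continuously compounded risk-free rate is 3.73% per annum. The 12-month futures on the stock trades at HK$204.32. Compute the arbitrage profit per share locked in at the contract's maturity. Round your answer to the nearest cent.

HK$9.14 per share

PV(dividends) I = 3.57·e^(−0.0373·3/12) + 5.15·e^(−0.0373·7/12) = 8.5760
Fair futures F* = (S − I)·e^(rT) = (214.22 − 8.5760)·e^0.037300 = 205.6440 × 1.038004 = 213.4593
Market HK$204.32 < fair 213.4593: forward underpriced → reverse cash-and-carry (short the stock, invest proceeds at r, pay the dividends, go long the forward).
Profit at T = |F_mkt − F*| = |204.32 − 213.4593| = HK$9.14 per share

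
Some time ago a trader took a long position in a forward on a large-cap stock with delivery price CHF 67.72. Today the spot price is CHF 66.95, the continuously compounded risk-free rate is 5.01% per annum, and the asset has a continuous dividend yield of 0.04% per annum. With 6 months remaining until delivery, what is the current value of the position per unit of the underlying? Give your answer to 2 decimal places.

CHF 0.89

Current fair forward for the remaining 6 months: F = S·e^((r − q)·T), (r − q) = 0.0501 − 0.0004 = 0.0497
F = 66.95 · e^(0.0497 × 6/12) = 66.95 × 1.025161 = 68.6345
Value of long forward = (F − K)·e^(−rT) = (68.6345 − 67.72) · e^(−0.0501·6/12)
= 0.9145 × 0.975261 = 0.89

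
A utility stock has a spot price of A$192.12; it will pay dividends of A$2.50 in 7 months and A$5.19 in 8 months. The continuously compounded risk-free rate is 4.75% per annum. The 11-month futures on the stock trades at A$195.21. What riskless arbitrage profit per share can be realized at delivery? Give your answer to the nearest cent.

A$2.33 per share

PV(dividends) I = 2.50·e^(−0.0475·7/12) + 5.19·e^(−0.0475·8/12) = 7.4599
Fair futures F* = (S − I)·e^(rT) = (192.12 − 7.4599)·e^0.043542 = 184.6601 × 1.044504 = 192.8782
Market A$195.21 > fair 192.8782: forward overpriced → cash-and-carry (borrow at r, buy the stock and collect the dividends, short the forward).
Profit at T = |F_mkt − F*| = |195.21 − 192.8782| = A$2.33 per share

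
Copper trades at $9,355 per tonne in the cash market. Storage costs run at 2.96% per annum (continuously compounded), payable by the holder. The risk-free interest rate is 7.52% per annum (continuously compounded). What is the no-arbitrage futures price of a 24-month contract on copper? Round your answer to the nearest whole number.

Net carry = r + u − y = 0.0752 + 0.0296 − 0.0000 = 0.1048
F = S·e^((r+u−y)T) = 9355 · e^(0.1048 × 24/12) = 9355 · e^0.209600
= 9355 × 1.233185 = $11,536 per tonne

$11,536 per tonne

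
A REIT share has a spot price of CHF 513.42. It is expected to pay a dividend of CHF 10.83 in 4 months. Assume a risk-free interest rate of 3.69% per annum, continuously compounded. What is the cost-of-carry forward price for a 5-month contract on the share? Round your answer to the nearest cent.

CHF 510.51

PV(dividends) I = 10.83·e^(−0.0369·4/12)
I = 10.6976
F = (S − I)·e^(rT) = (513.42 − 10.6976) · e^(0.0369·5/12)
= 502.7224 · e^0.015375 = 502.7224 × 1.015494 = CHF 510.51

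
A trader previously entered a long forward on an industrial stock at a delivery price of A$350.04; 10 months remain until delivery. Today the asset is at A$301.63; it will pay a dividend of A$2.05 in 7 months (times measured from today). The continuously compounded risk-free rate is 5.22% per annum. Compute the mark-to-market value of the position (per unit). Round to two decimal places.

PV(remaining dividends) I = 2.05·e^(−0.0522·7/12) = 1.9885
Current forward F = (S − I)·e^(rT) = (301.63 − 1.9885)·e^(0.0522·10/12) = 299.6415 × 1.044460 = 312.9636
Value (long) = (F − K)·e^(−rT) = (312.9636 − 350.04) × 0.957433 = -35.4982
Value = -A$35.50

-A$35.50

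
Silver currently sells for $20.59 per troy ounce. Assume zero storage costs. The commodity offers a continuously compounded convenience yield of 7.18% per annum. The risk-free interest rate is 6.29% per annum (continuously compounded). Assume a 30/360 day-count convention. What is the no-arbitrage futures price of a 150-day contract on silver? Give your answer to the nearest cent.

Net carry = r + u − y = 0.0629 + 0.0000 − 0.0718 = -0.0089
F = S·e^((r+u−y)T) = 20.59 · e^(-0.0089 × 150/360) = 20.59 · e^-0.003708
= 20.59 × 0.996299 = $20.51 per troy ounce

$20.51 per troy ounce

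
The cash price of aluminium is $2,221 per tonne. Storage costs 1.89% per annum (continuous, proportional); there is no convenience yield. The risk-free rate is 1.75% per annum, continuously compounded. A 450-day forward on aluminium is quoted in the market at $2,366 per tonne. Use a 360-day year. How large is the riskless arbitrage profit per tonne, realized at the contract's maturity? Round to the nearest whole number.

Fair forward: F* = S·e^(carry·T), with carry = (r + u) = 0.0175 + 0.0189 = 0.0364
F* = 2221 · e^(0.0364 × 450/360) = 2221 · e^0.045500 = 2221 × 1.046551 = $2324.3898
Market $2366 > fair $2324.3898: forward overpriced → cash-and-carry (buy spot, short the forward).
At maturity, profit = |F_mkt − F*| = |2366 − 2324.3898| = $42 per tonne

$42 per tonne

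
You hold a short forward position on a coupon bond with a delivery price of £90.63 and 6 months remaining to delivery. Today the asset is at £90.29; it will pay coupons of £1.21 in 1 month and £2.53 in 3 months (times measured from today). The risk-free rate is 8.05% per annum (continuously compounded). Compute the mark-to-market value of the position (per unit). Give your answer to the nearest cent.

£0.45

PV(remaining coupons) I = 1.21·e^(−0.0805·1/12) + 2.53·e^(−0.0805·3/12) = 3.6815
Current forward F = (S − I)·e^(rT) = (90.29 − 3.6815)·e^(0.0805·6/12) = 86.6085 × 1.041071 = 90.1656
Value (long) = (F − K)·e^(−rT) = (90.1656 − 90.63) × 0.960549 = -0.4461
Short position value = −(long value) = £0.45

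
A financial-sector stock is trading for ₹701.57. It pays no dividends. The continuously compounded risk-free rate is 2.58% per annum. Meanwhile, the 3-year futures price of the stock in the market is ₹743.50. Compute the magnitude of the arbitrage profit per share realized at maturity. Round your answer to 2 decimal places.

Fair futures: F* = S·e^(carry·T), with carry = r = 0.0258
F* = 701.57 · e^(0.0258 × 3) = 701.57 · e^0.077400 = 701.57 × 1.080474 = ₹758.0281
Market ₹743.50 < fair ₹758.0281: forward underpriced → reverse cash-and-carry (short spot, go long the forward).
At maturity, profit = |F_mkt − F*| = |743.50 − 758.0281| = ₹14.53 per share

₹14.53 per share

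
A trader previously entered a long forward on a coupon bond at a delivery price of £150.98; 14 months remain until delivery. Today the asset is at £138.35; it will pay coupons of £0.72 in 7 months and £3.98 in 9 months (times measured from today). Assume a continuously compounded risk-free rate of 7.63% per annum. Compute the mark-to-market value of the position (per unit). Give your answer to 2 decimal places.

-£4.22

PV(remaining coupons) I = 0.72·e^(−0.0763·7/12) + 3.98·e^(−0.0763·9/12) = 4.4473
Current forward F = (S − I)·e^(rT) = (138.35 − 4.4473)·e^(0.0763·14/12) = 133.9027 × 1.093099 = 146.3689
Value (long) = (F − K)·e^(−rT) = (146.3689 − 150.98) × 0.914830 = -4.2184
Value = -£4.22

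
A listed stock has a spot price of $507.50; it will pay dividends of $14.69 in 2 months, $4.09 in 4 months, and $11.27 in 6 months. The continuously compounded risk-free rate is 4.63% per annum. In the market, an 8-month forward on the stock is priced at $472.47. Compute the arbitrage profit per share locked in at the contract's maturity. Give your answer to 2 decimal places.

$20.39 per share

PV(dividends) I = 14.69·e^(−0.0463·2/12) + 4.09·e^(−0.0463·4/12) + 11.27·e^(−0.0463·6/12) = 29.6165
Fair forward F* = (S − I)·e^(rT) = (507.50 − 29.6165)·e^0.030867 = 477.8835 × 1.031348 = 492.8642
Market $472.47 < fair 492.8642: forward underpriced → reverse cash-and-carry (short the stock, invest proceeds at r, pay the dividends, go long the forward).
Profit at T = |F_mkt − F*| = |472.47 − 492.8642| = $20.39 per share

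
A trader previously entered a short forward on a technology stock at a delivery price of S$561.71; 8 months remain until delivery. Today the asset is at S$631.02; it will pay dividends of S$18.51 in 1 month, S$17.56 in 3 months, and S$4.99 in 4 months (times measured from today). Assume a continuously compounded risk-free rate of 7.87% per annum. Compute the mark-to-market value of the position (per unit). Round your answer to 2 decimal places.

PV(remaining dividends) I = 18.51·e^(−0.0787·1/12) + 17.56·e^(−0.0787·3/12) + 4.99·e^(−0.0787·4/12) = 40.4677
Current forward F = (S − I)·e^(rT) = (631.02 − 40.4677)·e^(0.0787·8/12) = 590.5523 × 1.053867 = 622.3636
Value (long) = (F − K)·e^(−rT) = (622.3636 − 561.71) × 0.948886 = 57.5534
Short position value = −(long value) = -S$57.55

-S$57.55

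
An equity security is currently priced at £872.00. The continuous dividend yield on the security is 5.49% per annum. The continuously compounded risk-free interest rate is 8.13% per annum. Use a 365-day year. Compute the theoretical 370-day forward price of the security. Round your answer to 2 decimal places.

F = S·e^((r − q)T) = 872.00 · e^((0.0813 − 0.0549) × 370/365)
= 872.00 · e^0.026762 = 872.00 × 1.027123
F = £895.65

£895.65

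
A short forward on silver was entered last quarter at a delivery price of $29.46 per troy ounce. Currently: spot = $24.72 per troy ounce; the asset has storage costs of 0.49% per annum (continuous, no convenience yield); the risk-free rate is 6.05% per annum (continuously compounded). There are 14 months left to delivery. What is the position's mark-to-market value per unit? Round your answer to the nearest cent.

$2.59 per troy ounce

Current fair forward for the remaining 14 months: F = S·e^((r + u)·T), (r + u) = 0.0605 + 0.0049 = 0.0654
F = 24.72 · e^(0.0654 × 14/12) = 24.72 × 1.079286 = 26.6799
Value of long forward = (F − K)·e^(−rT) = (26.6799 − 29.46) · e^(−0.0605·14/12)
= -2.7801 × 0.931850 = -2.59
Short position value = −(long value) = $2.59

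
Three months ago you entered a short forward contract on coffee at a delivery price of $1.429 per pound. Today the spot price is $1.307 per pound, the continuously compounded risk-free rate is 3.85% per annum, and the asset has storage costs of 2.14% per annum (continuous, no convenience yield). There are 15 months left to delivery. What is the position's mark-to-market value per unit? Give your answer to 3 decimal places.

$0.019 per pound

Current fair forward for the remaining 15 months: F = S·e^((r + u)·T), (r + u) = 0.0385 + 0.0214 = 0.0599
F = 1.307 · e^(0.0599 × 15/12) = 1.307 × 1.077749 = 1.4086
Value of long forward = (F − K)·e^(−rT) = (1.4086 − 1.429) · e^(−0.0385·15/12)
= -0.0204 × 0.953015 = -0.019
Short position value = −(long value) = $0.019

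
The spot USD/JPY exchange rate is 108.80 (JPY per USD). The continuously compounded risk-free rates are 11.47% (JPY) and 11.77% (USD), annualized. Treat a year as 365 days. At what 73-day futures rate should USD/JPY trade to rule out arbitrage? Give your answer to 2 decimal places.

F = S·e^((r_JPY − r_USD)T) = 108.80 · e^((0.1147 − 0.1177) × 73/365)
= 108.80 · e^-0.000600 = 108.80 × 0.999400
F = 108.73 JPY per USD

108.73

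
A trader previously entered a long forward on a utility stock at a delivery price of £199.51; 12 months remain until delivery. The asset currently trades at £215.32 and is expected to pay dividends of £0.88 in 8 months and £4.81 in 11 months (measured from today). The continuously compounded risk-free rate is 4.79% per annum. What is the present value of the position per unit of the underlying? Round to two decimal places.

£19.69

PV(remaining dividends) I = 0.88·e^(−0.0479·8/12) + 4.81·e^(−0.0479·11/12) = 5.4557
Current forward F = (S − I)·e^(rT) = (215.32 − 5.4557)·e^(0.0479·12/12) = 209.8643 × 1.049066 = 220.1615
Value (long) = (F − K)·e^(−rT) = (220.1615 − 199.51) × 0.953229 = 19.6856
Value = £19.69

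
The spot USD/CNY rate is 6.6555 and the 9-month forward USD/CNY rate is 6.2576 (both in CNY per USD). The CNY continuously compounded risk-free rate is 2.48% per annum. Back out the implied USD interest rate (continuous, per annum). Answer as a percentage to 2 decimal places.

10.70%

F = S·e^((r_CNY − r_USD)T) ⇒ r_USD = r_CNY − ln(F/S)/T
ln(6.2576/6.6555) = -0.061647; /(9/12) = -0.082196
r_USD = 0.0248 + 0.082196 = 0.106996
r_USD = 10.70%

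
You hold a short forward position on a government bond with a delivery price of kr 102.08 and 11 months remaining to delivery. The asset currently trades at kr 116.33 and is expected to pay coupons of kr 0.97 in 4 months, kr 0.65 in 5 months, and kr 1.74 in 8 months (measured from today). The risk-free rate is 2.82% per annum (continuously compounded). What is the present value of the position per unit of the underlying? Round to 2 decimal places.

-kr 13.54

PV(remaining coupons) I = 0.97·e^(−0.0282·4/12) + 0.65·e^(−0.0282·5/12) + 1.74·e^(−0.0282·8/12) = 3.3109
Current forward F = (S − I)·e^(rT) = (116.33 − 3.3109)·e^(0.0282·11/12) = 113.0191 × 1.026187 = 115.9787
Value (long) = (F − K)·e^(−rT) = (115.9787 − 102.08) × 0.974481 = 13.5440
Short position value = −(long value) = -kr 13.54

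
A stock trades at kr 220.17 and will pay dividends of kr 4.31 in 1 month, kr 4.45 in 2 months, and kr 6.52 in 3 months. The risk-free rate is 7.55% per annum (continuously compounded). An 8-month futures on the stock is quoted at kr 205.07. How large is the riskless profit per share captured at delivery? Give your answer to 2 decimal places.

PV(dividends) I = 4.31·e^(−0.0755·1/12) + 4.45·e^(−0.0755·2/12) + 6.52·e^(−0.0755·3/12) = 15.0754
Fair futures F* = (S − I)·e^(rT) = (220.17 − 15.0754)·e^0.050333 = 205.0946 × 1.051621 = 215.6818
Market kr 205.07 < fair 215.6818: forward underpriced → reverse cash-and-carry (short the stock, invest proceeds at r, pay the dividends, go long the forward).
Profit at T = |F_mkt − F*| = |205.07 − 215.6818| = kr 10.61 per share

kr 10.61 per share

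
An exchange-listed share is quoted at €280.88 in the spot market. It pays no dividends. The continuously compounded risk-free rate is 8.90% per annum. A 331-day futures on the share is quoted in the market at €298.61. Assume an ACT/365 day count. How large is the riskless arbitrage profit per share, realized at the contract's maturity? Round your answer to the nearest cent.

€5.88 per share

Fair futures: F* = S·e^(carry·T), with carry = r = 0.0890
F* = 280.88 · e^(0.0890 × 331/365) = 280.88 · e^0.080710 = 280.88 × 1.084056 = €304.4896
Market €298.61 < fair €304.4896: forward underpriced → reverse cash-and-carry (short spot, go long the forward).
At maturity, profit = |F_mkt − F*| = |298.61 − 304.4896| = €5.88 per share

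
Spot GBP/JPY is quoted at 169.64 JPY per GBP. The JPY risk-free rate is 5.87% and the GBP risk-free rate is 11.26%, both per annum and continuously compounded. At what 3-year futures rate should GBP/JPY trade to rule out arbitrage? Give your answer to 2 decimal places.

144.31

F = S·e^((r_JPY − r_GBP)T) = 169.64 · e^((0.0587 − 0.1126) × 3)
= 169.64 · e^-0.161700 = 169.64 × 0.850696
F = 144.31 JPY per GBP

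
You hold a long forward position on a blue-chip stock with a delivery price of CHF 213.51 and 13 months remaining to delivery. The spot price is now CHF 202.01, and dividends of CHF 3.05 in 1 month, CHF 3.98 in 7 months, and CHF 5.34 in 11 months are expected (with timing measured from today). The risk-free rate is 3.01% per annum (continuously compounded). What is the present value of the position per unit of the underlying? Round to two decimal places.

PV(remaining dividends) I = 3.05·e^(−0.0301·1/12) + 3.98·e^(−0.0301·7/12) + 5.34·e^(−0.0301·11/12) = 12.1478
Current forward F = (S − I)·e^(rT) = (202.01 − 12.1478)·e^(0.0301·13/12) = 189.8622 × 1.033146 = 196.1554
Value (long) = (F − K)·e^(−rT) = (196.1554 − 213.51) × 0.967918 = -16.7978
Value = -CHF 16.80

-CHF 16.80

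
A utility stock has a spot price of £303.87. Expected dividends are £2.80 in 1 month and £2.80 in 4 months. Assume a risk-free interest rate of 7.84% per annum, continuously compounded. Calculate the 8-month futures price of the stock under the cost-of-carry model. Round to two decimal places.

£314.37

PV(dividends) I = 2.80·e^(−0.0784·1/12) + 2.80·e^(−0.0784·4/12)
I = 2.7818 + 2.7278 = 5.5096
F = (S − I)·e^(rT) = (303.87 − 5.5096) · e^(0.0784·8/12)
= 298.3604 · e^0.052267 = 298.3604 × 1.053657 = £314.37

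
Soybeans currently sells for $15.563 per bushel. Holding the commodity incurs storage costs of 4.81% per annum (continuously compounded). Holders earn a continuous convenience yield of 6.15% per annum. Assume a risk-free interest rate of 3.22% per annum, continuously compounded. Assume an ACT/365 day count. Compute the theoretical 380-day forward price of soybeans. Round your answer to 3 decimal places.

$15.871 per bushel

Net carry = r + u − y = 0.0322 + 0.0481 − 0.0615 = 0.0188
F = S·e^((r+u−y)T) = 15.563 · e^(0.0188 × 380/365) = 15.563 · e^0.019573
= 15.563 × 1.019766 = $15.871 per bushel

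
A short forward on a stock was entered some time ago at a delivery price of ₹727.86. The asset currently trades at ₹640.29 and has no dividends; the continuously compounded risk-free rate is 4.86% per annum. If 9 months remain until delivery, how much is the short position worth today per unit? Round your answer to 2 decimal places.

₹61.52

Current fair forward for the remaining 9 months: F = S·e^(r·T), r = 0.0486
F = 640.29 · e^(0.0486 × 9/12) = 640.29 × 1.037122 = 664.0588
Value of long forward = (F − K)·e^(−rT) = (664.0588 − 727.86) · e^(−0.0486·9/12)
= -63.8012 × 0.964206 = -61.52
Short position value = −(long value) = ₹61.52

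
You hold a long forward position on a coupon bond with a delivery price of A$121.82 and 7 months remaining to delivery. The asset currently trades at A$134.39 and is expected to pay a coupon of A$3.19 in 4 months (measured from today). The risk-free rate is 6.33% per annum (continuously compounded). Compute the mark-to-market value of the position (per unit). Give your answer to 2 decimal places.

A$13.86

PV(remaining coupons) I = 3.19·e^(−0.0633·4/12) = 3.1234
Current forward F = (S − I)·e^(rT) = (134.39 − 3.1234)·e^(0.0633·7/12) = 131.2666 × 1.037615 = 136.2042
Value (long) = (F − K)·e^(−rT) = (136.2042 − 121.82) × 0.963748 = 13.8627
Value = A$13.86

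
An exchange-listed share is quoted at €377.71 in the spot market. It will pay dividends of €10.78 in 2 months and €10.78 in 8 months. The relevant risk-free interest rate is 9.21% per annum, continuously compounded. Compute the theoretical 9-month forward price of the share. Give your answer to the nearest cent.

PV(dividends) I = 10.78·e^(−0.0921·2/12) + 10.78·e^(−0.0921·8/12)
I = 10.6158 + 10.1380 = 20.7538
F = (S − I)·e^(rT) = (377.71 − 20.7538) · e^(0.0921·9/12)
= 356.9562 · e^0.069075 = 356.9562 × 1.071517 = €382.48

€382.48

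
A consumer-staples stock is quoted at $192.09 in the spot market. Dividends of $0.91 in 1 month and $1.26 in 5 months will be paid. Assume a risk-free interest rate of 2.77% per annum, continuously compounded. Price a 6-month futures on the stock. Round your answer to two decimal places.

PV(dividends) I = 0.91·e^(−0.0277·1/12) + 1.26·e^(−0.0277·5/12)
I = 0.9079 + 1.2455 = 2.1534
F = (S − I)·e^(rT) = (192.09 − 2.1534) · e^(0.0277·6/12)
= 189.9366 · e^0.013850 = 189.9366 × 1.013946 = $192.59

$192.59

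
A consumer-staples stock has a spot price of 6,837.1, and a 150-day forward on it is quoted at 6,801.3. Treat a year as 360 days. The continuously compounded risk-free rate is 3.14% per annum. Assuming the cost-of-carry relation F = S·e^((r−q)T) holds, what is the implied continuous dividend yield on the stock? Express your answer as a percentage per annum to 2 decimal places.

From F = S·e^((r−q)T): (r − q) = ln(F/S)/T
ln(6801.3/6837.1) = ln(0.994764) = -0.005250
(r − q) = -0.005250 / (150/360) = -0.012600
q = r − ln(F/S)/T = 0.0314 + 0.012600 = 0.044000
q = 4.40%

4.40%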